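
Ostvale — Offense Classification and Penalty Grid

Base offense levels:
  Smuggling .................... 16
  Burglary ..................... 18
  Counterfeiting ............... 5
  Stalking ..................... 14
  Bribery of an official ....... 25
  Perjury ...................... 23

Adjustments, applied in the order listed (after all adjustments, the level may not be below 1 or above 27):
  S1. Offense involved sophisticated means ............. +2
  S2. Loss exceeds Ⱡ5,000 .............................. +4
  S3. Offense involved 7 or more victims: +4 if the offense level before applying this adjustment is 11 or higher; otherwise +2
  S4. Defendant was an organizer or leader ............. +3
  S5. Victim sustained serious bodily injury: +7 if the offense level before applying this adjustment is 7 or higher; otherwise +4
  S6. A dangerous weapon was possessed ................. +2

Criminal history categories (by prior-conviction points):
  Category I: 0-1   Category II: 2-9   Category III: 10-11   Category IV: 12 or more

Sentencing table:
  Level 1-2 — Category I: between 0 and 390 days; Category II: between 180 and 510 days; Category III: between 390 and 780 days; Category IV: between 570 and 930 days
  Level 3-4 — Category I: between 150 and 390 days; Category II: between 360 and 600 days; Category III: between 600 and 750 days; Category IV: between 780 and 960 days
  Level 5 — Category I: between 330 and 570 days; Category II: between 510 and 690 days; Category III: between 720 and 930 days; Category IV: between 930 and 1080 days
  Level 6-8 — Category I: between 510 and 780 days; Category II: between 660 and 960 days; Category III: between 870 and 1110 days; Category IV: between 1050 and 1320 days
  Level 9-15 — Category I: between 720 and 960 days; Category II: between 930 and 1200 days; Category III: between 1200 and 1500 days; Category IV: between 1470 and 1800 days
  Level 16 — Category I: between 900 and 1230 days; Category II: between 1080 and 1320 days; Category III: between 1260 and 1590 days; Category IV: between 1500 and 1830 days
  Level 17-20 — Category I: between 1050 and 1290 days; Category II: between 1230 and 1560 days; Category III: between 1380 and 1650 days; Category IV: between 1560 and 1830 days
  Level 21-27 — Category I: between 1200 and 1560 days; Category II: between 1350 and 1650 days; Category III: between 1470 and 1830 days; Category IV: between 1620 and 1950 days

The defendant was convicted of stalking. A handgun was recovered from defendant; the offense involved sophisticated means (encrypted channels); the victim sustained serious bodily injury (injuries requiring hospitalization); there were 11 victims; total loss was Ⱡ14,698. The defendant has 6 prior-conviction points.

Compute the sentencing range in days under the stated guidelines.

1350-1650 days

Base offense level for stalking: 14.
S1 applies: 14 + 2 = 16.
S2 applies: 16 + 4 = 20.
S3 applies (level before this adjustment is 20 ≥ 11, so +4): 20 + 4 = 24.
S4 does not apply.
S5 applies (level before this adjustment is 24 ≥ 7, so +7): 24 + 7 = 31.
S6 applies: 31 + 2 = 33.
Level 33 exceeds the maximum of 27; capped at 27.
Final offense level: 27.
Criminal history: 6 prior points → Category II (2-9).
Level 27 falls in the 21-27 band.
Grid: Level 21-27 × Category II = 1350-1650 days.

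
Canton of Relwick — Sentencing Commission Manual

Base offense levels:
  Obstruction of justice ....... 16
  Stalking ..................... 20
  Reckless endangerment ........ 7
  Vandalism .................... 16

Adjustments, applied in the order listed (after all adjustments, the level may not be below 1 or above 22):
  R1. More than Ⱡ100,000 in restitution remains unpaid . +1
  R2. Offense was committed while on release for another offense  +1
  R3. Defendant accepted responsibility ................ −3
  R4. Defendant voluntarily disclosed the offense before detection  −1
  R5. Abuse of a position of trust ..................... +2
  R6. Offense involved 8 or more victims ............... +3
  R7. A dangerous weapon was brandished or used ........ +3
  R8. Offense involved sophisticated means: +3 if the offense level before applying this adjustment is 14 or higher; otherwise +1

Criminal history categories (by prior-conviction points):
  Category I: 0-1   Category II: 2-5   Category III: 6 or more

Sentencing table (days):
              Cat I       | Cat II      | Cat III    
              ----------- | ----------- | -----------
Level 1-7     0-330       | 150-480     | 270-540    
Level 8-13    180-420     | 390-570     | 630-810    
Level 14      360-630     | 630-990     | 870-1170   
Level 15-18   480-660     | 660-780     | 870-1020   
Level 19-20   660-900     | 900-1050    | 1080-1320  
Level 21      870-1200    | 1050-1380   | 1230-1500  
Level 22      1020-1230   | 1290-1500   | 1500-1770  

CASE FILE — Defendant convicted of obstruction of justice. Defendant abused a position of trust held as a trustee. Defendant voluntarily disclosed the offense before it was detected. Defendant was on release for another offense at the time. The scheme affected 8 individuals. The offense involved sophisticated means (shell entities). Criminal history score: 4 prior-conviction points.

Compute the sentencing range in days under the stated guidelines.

1290-1500 days

Base offense level for obstruction of justice: 16.
R2 applies: 16 + 1 = 17.
R3 does not apply.
R4 applies: 17 − 1 = 16.
R5 applies: 16 + 2 = 18.
R6 applies: 18 + 3 = 21.
R8 applies (level before this adjustment is 21 ≥ 14, so +3): 21 + 3 = 24.
Level 24 exceeds the maximum of 22; capped at 22.
Final offense level: 22.
Criminal history: 4 prior points → Category II (2-5).
Level 22 falls in the 22 band.
Grid: Level 22 × Category II = 1290-1500 days.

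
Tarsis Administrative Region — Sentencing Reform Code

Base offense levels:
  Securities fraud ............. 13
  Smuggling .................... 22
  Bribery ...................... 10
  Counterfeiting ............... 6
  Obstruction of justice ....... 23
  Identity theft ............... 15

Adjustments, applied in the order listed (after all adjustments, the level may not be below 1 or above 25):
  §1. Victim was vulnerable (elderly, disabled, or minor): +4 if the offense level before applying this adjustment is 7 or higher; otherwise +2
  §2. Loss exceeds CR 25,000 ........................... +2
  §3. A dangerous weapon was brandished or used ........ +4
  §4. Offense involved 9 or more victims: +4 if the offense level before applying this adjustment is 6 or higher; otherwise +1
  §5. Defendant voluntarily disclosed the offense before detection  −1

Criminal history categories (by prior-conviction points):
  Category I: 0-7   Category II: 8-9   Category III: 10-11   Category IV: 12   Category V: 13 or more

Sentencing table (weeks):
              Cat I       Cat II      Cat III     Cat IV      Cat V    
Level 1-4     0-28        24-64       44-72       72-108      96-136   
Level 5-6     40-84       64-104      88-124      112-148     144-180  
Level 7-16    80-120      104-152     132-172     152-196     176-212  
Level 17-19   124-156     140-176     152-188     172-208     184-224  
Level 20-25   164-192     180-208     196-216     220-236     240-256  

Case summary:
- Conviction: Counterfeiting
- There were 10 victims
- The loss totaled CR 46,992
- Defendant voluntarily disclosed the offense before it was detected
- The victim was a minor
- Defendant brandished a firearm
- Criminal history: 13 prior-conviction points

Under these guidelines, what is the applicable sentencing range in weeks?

184-224 weeks

Base offense level for counterfeiting: 6.
§1 applies (level before this adjustment is 6 < 7, so +2): 6 + 2 = 8.
§2 applies: 8 + 2 = 10.
§3 applies: 10 + 4 = 14.
§4 applies (level before this adjustment is 14 ≥ 6, so +4): 14 + 4 = 18.
§5 applies: 18 − 1 = 17.
Final offense level: 17.
Criminal history: 13 prior points → Category V (13+).
Level 17 falls in the 17-19 band.
Grid: Level 17-19 × Category V = 184-224 weeks.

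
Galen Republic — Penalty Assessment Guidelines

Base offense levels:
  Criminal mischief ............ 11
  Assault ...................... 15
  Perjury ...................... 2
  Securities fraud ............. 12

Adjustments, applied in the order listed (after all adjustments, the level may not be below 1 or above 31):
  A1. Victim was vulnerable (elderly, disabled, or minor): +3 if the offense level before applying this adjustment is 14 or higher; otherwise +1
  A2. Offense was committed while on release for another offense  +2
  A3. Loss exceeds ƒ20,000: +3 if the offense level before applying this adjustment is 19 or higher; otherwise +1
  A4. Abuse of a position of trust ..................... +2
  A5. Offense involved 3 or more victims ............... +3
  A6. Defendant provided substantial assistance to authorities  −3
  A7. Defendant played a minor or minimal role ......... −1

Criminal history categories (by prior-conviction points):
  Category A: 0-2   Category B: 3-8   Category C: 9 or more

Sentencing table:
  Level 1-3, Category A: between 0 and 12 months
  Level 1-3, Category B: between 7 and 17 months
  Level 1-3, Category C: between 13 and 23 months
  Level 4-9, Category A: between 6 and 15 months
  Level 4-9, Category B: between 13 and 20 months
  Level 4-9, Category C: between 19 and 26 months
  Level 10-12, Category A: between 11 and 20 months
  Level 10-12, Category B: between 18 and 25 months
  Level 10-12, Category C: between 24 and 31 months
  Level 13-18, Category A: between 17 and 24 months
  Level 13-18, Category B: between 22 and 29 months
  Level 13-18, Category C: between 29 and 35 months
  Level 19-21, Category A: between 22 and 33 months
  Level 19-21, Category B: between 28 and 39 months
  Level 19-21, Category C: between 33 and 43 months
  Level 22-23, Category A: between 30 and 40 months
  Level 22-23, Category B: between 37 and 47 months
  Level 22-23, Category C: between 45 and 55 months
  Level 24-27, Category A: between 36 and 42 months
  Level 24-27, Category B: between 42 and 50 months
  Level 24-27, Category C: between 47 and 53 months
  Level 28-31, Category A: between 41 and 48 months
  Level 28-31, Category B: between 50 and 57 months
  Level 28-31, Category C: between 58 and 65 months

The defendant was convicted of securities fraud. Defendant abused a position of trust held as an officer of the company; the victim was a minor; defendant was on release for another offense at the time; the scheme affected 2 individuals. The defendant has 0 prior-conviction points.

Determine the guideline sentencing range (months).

17-24 months

Base offense level for securities fraud: 12.
A1 applies (level before this adjustment is 12 < 14, so +1): 12 + 1 = 13.
A2 applies: 13 + 2 = 15.
A4 applies: 15 + 2 = 17.
A7 does not apply.
Final offense level: 17.
Criminal history: 0 prior points → Category A (0-2).
Level 17 falls in the 13-18 band.
Grid: Level 13-18 × Category A = 17-24 months.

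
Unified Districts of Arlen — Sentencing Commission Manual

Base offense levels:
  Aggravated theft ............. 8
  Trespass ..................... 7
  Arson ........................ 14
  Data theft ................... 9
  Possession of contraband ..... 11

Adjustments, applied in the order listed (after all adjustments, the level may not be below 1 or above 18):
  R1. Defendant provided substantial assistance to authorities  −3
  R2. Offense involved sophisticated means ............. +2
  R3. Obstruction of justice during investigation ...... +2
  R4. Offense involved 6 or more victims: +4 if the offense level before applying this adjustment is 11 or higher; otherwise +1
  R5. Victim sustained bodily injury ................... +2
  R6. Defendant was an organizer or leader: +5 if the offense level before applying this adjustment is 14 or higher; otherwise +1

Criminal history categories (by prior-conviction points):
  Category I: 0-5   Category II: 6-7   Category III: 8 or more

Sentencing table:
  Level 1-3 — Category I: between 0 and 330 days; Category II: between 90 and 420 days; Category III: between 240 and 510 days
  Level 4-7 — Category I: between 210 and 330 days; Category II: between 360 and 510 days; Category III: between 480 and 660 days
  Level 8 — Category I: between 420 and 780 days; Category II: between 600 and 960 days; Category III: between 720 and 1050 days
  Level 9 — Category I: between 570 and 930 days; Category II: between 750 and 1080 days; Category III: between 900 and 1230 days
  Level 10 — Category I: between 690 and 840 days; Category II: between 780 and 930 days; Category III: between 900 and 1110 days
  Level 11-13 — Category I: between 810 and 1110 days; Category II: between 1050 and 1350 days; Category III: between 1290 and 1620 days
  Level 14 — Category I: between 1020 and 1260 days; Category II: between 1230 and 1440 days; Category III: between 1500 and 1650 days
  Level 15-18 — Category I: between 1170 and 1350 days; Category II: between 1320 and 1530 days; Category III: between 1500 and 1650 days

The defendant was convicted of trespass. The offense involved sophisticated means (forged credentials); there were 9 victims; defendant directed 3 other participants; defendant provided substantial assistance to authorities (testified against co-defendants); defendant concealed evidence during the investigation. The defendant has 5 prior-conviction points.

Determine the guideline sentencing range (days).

Base offense level for trespass: 7.
R1 applies: 7 − 3 = 4.
R2 applies: 4 + 2 = 6.
R3 applies: 6 + 2 = 8.
R4 applies (level before this adjustment is 8 < 11, so +1): 8 + 1 = 9.
R5 does not apply.
R6 applies (level before this adjustment is 9 < 14, so +1): 9 + 1 = 10.
Final offense level: 10.
Criminal history: 5 prior points → Category I (0-5).
Level 10 falls in the 10 band.
Grid: Level 10 × Category I = 690-840 days.

690-840 days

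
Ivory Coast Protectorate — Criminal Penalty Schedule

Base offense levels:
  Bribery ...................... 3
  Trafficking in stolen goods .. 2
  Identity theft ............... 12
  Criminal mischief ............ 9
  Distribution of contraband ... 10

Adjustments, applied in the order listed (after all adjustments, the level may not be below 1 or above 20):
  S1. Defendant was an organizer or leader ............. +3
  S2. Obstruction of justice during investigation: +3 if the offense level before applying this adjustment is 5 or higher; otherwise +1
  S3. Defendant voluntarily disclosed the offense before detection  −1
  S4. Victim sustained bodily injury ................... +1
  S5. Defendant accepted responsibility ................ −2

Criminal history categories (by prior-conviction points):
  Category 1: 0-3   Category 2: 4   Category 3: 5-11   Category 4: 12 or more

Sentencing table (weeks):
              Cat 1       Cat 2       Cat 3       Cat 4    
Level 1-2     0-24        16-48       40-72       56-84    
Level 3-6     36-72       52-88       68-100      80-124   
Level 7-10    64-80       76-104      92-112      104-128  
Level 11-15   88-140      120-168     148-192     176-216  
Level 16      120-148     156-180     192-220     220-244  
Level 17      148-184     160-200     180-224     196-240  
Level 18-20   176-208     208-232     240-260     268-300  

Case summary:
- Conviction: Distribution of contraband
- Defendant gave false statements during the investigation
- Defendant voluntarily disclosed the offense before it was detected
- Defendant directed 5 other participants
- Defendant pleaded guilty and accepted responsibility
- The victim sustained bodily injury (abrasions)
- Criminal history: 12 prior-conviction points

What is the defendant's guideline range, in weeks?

176-216 weeks

Base offense level for distribution of contraband: 10.
S1 applies: 10 + 3 = 13.
S2 applies (level before this adjustment is 13 ≥ 5, so +3): 13 + 3 = 16.
S3 applies: 16 − 1 = 15.
S4 applies: 15 + 1 = 16.
S5 applies: 16 − 2 = 14.
Final offense level: 14.
Criminal history: 12 prior points → Category 4 (12+).
Level 14 falls in the 11-15 band.
Grid: Level 11-15 × Category 4 = 176-216 weeks.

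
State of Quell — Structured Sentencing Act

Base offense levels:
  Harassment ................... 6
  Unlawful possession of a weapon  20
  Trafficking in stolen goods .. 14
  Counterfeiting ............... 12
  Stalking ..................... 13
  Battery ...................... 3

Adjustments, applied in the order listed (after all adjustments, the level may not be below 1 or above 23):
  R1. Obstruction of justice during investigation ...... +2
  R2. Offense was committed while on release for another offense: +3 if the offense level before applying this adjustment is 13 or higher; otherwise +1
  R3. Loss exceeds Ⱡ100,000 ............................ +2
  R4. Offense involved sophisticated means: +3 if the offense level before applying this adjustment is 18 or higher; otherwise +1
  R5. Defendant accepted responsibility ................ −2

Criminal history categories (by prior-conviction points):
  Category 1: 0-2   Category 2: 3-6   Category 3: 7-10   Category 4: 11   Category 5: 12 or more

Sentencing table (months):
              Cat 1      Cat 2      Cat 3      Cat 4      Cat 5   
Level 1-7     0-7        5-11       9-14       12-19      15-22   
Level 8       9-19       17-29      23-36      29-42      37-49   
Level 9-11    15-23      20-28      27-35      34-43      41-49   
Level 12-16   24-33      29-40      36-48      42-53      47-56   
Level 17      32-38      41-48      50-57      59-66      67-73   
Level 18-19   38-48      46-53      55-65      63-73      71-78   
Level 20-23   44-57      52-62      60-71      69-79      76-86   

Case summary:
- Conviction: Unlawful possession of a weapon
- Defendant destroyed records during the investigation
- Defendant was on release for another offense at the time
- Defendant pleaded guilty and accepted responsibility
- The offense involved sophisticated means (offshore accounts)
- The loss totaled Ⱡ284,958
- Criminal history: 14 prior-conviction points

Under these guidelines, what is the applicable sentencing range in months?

Base offense level for unlawful possession of a weapon: 20.
R1 applies: 20 + 2 = 22.
R2 applies (level before this adjustment is 22 ≥ 13, so +3): 22 + 3 = 25.
R3 applies: 25 + 2 = 27.
R4 applies (level before this adjustment is 27 ≥ 18, so +3): 27 + 3 = 30.
R5 applies: 30 − 2 = 28.
Level 28 exceeds the maximum of 23; capped at 23.
Final offense level: 23.
Criminal history: 14 prior points → Category 5 (12+).
Level 23 falls in the 20-23 band.
Grid: Level 20-23 × Category 5 = 76-86 months.

76-86 months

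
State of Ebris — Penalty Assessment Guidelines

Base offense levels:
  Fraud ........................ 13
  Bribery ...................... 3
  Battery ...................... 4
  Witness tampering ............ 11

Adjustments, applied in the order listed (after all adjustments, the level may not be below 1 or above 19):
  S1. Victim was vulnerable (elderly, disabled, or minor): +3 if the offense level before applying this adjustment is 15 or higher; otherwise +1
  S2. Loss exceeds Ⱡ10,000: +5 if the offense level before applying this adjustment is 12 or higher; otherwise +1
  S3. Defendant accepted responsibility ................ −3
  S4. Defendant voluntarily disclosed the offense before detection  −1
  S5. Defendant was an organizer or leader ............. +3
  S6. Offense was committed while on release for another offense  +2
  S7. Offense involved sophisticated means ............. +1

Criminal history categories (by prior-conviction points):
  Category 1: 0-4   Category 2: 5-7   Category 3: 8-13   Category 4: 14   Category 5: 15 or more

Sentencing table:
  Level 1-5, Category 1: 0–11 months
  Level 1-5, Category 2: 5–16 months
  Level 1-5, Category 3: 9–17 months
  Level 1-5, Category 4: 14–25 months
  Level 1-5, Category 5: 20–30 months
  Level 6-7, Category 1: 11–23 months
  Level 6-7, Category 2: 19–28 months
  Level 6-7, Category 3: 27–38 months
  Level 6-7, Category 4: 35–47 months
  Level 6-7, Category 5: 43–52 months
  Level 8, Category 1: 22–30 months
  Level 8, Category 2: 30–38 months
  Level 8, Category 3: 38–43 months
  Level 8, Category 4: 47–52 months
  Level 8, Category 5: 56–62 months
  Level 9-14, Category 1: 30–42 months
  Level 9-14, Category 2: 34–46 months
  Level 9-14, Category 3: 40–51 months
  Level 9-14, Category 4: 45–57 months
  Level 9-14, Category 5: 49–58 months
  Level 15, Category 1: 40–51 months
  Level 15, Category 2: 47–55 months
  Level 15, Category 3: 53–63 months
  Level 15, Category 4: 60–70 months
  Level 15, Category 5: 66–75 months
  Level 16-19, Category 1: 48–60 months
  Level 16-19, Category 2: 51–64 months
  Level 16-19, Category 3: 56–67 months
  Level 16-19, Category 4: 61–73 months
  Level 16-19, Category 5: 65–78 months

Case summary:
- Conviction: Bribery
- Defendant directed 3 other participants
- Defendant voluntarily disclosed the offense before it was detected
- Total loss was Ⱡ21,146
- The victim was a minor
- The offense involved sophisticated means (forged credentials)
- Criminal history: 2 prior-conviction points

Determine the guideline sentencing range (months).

Base offense level for bribery: 3.
S1 applies (level before this adjustment is 3 < 15, so +1): 3 + 1 = 4.
S2 applies (level before this adjustment is 4 < 12, so +1): 4 + 1 = 5.
S4 applies: 5 − 1 = 4.
S5 applies: 4 + 3 = 7.
S6 does not apply.
S7 applies: 7 + 1 = 8.
Final offense level: 8.
Criminal history: 2 prior points → Category 1 (0-4).
Level 8 falls in the 8 band.
Grid: Level 8 × Category 1 = 22-30 months.

22-30 months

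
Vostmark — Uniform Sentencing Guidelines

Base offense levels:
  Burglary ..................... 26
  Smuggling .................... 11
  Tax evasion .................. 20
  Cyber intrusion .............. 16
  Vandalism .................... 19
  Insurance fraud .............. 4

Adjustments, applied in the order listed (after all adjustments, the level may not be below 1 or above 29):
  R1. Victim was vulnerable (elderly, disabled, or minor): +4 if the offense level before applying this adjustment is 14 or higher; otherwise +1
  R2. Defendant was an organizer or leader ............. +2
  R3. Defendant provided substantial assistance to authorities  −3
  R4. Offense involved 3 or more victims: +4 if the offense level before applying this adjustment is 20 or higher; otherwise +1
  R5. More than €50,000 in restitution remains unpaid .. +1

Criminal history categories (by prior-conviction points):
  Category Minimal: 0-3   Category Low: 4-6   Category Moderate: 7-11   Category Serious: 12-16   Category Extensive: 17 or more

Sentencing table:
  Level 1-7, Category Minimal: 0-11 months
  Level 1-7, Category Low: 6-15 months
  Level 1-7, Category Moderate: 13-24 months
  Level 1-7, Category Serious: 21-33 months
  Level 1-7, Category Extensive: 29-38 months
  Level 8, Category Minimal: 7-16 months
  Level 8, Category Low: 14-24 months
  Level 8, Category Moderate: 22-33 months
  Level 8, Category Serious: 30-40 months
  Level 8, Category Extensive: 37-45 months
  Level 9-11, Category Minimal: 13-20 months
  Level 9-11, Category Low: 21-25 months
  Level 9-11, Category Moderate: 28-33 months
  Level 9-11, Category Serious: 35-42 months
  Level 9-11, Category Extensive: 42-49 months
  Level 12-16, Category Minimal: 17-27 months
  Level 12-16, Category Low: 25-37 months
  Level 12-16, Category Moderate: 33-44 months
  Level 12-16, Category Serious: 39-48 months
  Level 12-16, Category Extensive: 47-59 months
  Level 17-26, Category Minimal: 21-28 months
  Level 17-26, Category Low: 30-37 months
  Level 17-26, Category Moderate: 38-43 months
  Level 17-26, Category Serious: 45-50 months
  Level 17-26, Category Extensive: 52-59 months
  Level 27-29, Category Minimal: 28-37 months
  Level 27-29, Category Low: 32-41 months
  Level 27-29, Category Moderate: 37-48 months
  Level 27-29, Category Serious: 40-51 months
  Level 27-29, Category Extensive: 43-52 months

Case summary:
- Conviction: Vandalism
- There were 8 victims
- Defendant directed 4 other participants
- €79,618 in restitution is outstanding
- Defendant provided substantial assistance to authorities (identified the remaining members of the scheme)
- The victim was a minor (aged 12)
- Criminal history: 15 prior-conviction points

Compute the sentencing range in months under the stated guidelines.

Base offense level for vandalism: 19.
R1 applies (level before this adjustment is 19 ≥ 14, so +4): 19 + 4 = 23.
R2 applies: 23 + 2 = 25.
R3 applies: 25 − 3 = 22.
R4 applies (level before this adjustment is 22 ≥ 20, so +4): 22 + 4 = 26.
R5 applies: 26 + 1 = 27.
Final offense level: 27.
Criminal history: 15 prior points → Category Serious (12-16).
Level 27 falls in the 27-29 band.
Grid: Level 27-29 × Category Serious = 40-51 months.

40-51 months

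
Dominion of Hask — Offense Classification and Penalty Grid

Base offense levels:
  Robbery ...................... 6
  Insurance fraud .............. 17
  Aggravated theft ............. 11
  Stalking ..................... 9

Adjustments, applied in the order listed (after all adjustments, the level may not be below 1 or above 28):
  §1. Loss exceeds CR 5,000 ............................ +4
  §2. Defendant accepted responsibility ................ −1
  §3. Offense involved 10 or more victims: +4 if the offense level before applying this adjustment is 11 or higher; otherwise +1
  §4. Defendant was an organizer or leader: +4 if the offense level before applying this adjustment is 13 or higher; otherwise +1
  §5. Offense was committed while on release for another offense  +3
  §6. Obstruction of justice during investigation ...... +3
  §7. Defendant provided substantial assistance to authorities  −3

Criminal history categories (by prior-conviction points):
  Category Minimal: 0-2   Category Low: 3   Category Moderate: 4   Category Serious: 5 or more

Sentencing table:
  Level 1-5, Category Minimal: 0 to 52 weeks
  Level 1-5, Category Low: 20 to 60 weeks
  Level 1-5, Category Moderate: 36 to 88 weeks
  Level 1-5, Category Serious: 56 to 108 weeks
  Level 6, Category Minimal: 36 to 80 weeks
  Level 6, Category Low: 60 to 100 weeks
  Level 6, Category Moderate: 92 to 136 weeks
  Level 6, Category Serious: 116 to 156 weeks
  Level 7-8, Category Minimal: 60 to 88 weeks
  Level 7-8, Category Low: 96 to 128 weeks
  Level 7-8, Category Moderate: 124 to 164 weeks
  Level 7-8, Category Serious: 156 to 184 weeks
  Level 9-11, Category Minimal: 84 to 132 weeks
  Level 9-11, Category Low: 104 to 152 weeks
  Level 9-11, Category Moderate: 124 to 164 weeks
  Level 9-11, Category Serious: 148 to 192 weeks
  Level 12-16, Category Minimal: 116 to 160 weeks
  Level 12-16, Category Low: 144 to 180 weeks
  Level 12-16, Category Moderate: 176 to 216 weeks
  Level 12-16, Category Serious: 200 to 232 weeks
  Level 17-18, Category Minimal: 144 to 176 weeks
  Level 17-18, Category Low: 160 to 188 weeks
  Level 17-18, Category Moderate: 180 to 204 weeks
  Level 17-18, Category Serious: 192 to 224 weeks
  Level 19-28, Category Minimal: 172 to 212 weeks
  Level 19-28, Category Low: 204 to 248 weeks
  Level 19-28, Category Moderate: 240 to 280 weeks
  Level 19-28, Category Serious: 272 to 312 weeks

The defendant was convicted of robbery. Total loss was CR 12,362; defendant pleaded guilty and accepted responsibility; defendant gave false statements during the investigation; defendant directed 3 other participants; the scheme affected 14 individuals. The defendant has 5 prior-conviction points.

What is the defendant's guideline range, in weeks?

200-232 weeks

Base offense level for robbery: 6.
§1 applies: 6 + 4 = 10.
§2 applies: 10 − 1 = 9.
§3 applies (level before this adjustment is 9 < 11, so +1): 9 + 1 = 10.
§4 applies (level before this adjustment is 10 < 13, so +1): 10 + 1 = 11.
§5 does not apply.
§6 applies: 11 + 3 = 14.
Final offense level: 14.
Criminal history: 5 prior points → Category Serious (5+).
Level 14 falls in the 12-16 band.
Grid: Level 12-16 × Category Serious = 200-232 weeks.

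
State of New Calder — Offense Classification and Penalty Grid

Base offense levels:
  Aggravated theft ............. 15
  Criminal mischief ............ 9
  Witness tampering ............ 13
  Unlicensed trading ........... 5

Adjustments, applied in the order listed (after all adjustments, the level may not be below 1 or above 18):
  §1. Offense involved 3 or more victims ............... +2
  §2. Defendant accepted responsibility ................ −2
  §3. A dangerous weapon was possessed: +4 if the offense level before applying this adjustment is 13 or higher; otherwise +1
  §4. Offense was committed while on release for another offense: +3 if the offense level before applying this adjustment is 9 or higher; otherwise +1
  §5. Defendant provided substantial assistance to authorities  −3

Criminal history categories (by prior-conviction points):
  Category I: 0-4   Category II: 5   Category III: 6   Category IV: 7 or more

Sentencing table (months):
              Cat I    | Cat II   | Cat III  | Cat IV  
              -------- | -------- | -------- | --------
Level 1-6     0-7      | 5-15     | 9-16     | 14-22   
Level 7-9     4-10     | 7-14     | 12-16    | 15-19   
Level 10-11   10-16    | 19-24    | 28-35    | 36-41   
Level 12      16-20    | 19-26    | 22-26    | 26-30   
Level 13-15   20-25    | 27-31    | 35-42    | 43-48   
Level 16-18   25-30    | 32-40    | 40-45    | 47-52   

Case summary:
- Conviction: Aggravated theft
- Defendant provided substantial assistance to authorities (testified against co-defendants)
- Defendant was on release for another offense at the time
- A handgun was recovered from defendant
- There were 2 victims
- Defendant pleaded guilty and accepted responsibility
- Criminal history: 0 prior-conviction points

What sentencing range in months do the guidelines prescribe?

Base offense level for aggravated theft: 15.
§2 applies: 15 − 2 = 13.
§3 applies (level before this adjustment is 13 ≥ 13, so +4): 13 + 4 = 17.
§4 applies (level before this adjustment is 17 ≥ 9, so +3): 17 + 3 = 20.
§5 applies: 20 − 3 = 17.
Final offense level: 17.
Criminal history: 0 prior points → Category I (0-4).
Level 17 falls in the 16-18 band.
Grid: Level 16-18 × Category I = 25-30 months.

25-30 months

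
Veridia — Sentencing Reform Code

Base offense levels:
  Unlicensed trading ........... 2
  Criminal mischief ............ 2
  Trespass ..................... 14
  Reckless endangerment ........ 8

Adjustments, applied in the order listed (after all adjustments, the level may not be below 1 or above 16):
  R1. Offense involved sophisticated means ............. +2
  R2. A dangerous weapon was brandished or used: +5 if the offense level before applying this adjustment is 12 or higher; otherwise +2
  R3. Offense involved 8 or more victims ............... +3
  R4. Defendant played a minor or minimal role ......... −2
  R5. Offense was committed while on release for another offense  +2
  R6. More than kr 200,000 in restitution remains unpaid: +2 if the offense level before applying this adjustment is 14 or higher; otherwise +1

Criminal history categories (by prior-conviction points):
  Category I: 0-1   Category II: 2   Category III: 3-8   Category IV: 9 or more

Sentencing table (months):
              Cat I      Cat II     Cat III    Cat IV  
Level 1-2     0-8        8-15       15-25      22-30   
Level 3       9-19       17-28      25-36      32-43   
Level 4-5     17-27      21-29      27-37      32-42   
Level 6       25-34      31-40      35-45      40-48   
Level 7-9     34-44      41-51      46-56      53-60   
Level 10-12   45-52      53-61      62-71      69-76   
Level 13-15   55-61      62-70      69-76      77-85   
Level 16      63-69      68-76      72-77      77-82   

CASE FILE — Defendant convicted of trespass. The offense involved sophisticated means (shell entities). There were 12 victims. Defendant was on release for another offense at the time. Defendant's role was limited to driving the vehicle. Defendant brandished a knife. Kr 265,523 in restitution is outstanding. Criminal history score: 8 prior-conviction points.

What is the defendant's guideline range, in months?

72-77 months

Base offense level for trespass: 14.
R1 applies: 14 + 2 = 16.
R2 applies (level before this adjustment is 16 ≥ 12, so +5): 16 + 5 = 21.
R3 applies: 21 + 3 = 24.
R4 applies: 24 − 2 = 22.
R5 applies: 22 + 2 = 24.
R6 applies (level before this adjustment is 24 ≥ 14, so +2): 24 + 2 = 26.
Level 26 exceeds the maximum of 16; capped at 16.
Final offense level: 16.
Criminal history: 8 prior points → Category III (3-8).
Level 16 falls in the 16 band.
Grid: Level 16 × Category III = 72-77 months.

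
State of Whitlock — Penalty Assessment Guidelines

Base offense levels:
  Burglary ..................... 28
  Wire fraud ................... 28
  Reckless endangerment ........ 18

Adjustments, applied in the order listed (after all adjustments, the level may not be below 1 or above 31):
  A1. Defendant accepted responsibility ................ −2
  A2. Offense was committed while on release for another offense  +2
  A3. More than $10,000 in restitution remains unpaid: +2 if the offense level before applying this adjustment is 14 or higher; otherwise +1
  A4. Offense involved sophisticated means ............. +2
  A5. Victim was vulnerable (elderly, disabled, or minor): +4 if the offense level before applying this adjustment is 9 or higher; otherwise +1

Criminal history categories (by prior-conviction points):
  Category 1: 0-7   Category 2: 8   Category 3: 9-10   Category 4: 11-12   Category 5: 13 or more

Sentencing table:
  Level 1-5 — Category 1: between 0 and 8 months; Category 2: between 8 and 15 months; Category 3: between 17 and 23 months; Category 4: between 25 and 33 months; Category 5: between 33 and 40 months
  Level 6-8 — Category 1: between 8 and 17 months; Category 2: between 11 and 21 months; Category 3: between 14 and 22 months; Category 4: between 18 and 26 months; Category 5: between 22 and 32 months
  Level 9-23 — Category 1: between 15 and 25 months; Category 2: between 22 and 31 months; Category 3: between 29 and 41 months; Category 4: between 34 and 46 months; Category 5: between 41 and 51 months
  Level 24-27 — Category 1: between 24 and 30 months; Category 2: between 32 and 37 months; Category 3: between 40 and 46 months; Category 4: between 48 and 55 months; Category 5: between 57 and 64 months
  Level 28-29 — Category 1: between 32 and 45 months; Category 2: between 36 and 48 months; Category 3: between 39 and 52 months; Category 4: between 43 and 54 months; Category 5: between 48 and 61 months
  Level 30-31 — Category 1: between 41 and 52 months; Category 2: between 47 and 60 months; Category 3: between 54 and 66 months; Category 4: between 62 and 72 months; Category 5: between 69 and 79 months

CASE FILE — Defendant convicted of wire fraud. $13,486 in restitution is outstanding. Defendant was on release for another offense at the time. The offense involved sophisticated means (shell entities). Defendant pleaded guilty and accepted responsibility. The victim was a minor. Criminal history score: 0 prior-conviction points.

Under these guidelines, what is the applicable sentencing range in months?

Base offense level for wire fraud: 28.
A1 applies: 28 − 2 = 26.
A2 applies: 26 + 2 = 28.
A3 applies (level before this adjustment is 28 ≥ 14, so +2): 28 + 2 = 30.
A4 applies: 30 + 2 = 32.
A5 applies (level before this adjustment is 32 ≥ 9, so +4): 32 + 4 = 36.
Level 36 exceeds the maximum of 31; capped at 31.
Final offense level: 31.
Criminal history: 0 prior points → Category 1 (0-7).
Level 31 falls in the 30-31 band.
Grid: Level 30-31 × Category 1 = 41-52 months.

41-52 months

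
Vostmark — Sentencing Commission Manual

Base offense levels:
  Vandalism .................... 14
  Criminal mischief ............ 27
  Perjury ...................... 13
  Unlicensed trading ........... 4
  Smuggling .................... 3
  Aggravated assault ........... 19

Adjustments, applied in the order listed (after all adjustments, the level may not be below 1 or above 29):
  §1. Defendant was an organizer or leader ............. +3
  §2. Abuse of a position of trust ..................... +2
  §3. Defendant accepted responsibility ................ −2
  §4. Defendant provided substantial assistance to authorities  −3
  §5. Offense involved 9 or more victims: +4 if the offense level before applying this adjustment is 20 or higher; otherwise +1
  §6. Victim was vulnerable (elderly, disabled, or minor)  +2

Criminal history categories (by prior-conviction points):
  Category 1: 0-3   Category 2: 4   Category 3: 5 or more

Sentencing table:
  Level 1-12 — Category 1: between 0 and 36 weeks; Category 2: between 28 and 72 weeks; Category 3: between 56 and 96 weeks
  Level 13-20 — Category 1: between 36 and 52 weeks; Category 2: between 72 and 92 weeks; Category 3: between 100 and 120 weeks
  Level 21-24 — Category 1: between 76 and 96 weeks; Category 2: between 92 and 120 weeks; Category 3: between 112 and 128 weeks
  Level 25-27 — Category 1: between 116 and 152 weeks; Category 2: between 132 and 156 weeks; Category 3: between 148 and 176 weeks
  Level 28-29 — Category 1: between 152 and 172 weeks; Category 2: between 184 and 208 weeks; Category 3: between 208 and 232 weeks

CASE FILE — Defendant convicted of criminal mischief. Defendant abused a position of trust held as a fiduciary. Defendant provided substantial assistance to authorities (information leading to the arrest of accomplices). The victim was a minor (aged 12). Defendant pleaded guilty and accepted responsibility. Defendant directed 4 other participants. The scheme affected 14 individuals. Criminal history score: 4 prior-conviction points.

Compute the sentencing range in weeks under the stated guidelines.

Base offense level for criminal mischief: 27.
§1 applies: 27 + 3 = 30.
§2 applies: 30 + 2 = 32.
§3 applies: 32 − 2 = 30.
§4 applies: 30 − 3 = 27.
§5 applies (level before this adjustment is 27 ≥ 20, so +4): 27 + 4 = 31.
§6 applies: 31 + 2 = 33.
Level 33 exceeds the maximum of 29; capped at 29.
Final offense level: 29.
Criminal history: 4 prior points → Category 2 (4).
Level 29 falls in the 28-29 band.
Grid: Level 28-29 × Category 2 = 184-208 weeks.

184-208 weeks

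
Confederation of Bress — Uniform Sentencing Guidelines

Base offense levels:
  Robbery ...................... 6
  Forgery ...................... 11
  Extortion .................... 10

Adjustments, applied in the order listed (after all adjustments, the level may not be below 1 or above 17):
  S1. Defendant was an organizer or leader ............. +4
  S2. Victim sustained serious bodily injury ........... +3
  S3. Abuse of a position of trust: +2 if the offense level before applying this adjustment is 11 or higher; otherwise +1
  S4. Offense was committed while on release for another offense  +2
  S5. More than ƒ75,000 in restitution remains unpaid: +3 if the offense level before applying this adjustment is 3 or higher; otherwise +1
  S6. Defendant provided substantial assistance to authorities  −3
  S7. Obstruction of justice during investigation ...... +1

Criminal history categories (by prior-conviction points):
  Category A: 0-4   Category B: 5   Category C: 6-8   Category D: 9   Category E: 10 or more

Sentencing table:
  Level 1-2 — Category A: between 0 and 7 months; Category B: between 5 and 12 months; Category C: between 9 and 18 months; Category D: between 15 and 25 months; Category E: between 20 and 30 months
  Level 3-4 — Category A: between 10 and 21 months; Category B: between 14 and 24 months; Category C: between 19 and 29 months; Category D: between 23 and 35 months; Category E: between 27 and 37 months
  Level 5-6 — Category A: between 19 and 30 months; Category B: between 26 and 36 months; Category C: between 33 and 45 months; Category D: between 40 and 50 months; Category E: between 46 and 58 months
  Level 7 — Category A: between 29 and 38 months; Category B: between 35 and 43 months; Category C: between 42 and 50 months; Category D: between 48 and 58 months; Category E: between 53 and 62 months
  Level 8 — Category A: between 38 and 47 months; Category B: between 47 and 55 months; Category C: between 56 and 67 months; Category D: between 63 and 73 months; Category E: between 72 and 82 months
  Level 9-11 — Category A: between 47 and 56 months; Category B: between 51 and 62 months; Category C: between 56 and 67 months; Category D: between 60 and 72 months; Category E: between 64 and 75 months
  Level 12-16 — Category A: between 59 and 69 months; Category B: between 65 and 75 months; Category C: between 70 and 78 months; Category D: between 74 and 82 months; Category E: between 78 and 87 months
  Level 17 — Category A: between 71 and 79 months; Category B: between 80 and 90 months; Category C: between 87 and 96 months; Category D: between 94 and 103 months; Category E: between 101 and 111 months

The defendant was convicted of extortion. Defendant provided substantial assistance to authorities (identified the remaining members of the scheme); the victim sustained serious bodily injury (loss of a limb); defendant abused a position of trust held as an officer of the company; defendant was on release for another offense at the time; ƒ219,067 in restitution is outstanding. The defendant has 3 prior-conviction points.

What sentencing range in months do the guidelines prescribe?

Base offense level for extortion: 10.
S1 does not apply.
S2 applies: 10 + 3 = 13.
S3 applies (level before this adjustment is 13 ≥ 11, so +2): 13 + 2 = 15.
S4 applies: 15 + 2 = 17.
S5 applies (level before this adjustment is 17 ≥ 3, so +3): 17 + 3 = 20.
S6 applies: 20 − 3 = 17.
S7 does not apply.
Final offense level: 17.
Criminal history: 3 prior points → Category A (0-4).
Level 17 falls in the 17 band.
Grid: Level 17 × Category A = 71-79 months.

71-79 months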